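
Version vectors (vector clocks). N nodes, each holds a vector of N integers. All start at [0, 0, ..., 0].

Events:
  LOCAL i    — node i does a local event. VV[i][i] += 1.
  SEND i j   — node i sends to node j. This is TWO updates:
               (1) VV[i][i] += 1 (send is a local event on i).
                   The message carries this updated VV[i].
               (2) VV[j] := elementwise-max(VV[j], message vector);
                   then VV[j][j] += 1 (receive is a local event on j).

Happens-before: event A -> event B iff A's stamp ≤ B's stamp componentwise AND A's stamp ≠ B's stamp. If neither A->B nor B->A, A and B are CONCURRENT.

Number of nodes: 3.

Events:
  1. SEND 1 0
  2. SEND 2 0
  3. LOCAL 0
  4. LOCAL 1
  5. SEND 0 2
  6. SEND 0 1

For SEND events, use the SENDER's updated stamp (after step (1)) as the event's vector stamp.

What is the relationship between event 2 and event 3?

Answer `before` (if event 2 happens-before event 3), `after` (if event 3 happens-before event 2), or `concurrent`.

Initial: VV[0]=[0, 0, 0]
Initial: VV[1]=[0, 0, 0]
Initial: VV[2]=[0, 0, 0]
Event 1: SEND 1->0: VV[1][1]++ -> VV[1]=[0, 1, 0], msg_vec=[0, 1, 0]; VV[0]=max(VV[0],msg_vec) then VV[0][0]++ -> VV[0]=[1, 1, 0]
Event 2: SEND 2->0: VV[2][2]++ -> VV[2]=[0, 0, 1], msg_vec=[0, 0, 1]; VV[0]=max(VV[0],msg_vec) then VV[0][0]++ -> VV[0]=[2, 1, 1]
Event 3: LOCAL 0: VV[0][0]++ -> VV[0]=[3, 1, 1]
Event 4: LOCAL 1: VV[1][1]++ -> VV[1]=[0, 2, 0]
Event 5: SEND 0->2: VV[0][0]++ -> VV[0]=[4, 1, 1], msg_vec=[4, 1, 1]; VV[2]=max(VV[2],msg_vec) then VV[2][2]++ -> VV[2]=[4, 1, 2]
Event 6: SEND 0->1: VV[0][0]++ -> VV[0]=[5, 1, 1], msg_vec=[5, 1, 1]; VV[1]=max(VV[1],msg_vec) then VV[1][1]++ -> VV[1]=[5, 3, 1]
Event 2 stamp: [0, 0, 1]
Event 3 stamp: [3, 1, 1]
[0, 0, 1] <= [3, 1, 1]? True
[3, 1, 1] <= [0, 0, 1]? False
Relation: before

Answer: before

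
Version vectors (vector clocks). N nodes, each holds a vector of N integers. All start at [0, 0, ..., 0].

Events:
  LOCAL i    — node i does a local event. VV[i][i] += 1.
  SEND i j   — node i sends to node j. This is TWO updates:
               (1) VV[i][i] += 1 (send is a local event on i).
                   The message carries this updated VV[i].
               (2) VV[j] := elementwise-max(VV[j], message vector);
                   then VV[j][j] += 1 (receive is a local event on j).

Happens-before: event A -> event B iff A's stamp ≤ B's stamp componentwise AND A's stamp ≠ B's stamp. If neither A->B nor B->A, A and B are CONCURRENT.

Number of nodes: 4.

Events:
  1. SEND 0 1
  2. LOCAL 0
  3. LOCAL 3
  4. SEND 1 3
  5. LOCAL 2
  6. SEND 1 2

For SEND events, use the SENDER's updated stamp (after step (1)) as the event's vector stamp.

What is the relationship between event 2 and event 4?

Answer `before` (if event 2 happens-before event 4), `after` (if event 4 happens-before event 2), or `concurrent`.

Answer: concurrent

Derivation:
Initial: VV[0]=[0, 0, 0, 0]
Initial: VV[1]=[0, 0, 0, 0]
Initial: VV[2]=[0, 0, 0, 0]
Initial: VV[3]=[0, 0, 0, 0]
Event 1: SEND 0->1: VV[0][0]++ -> VV[0]=[1, 0, 0, 0], msg_vec=[1, 0, 0, 0]; VV[1]=max(VV[1],msg_vec) then VV[1][1]++ -> VV[1]=[1, 1, 0, 0]
Event 2: LOCAL 0: VV[0][0]++ -> VV[0]=[2, 0, 0, 0]
Event 3: LOCAL 3: VV[3][3]++ -> VV[3]=[0, 0, 0, 1]
Event 4: SEND 1->3: VV[1][1]++ -> VV[1]=[1, 2, 0, 0], msg_vec=[1, 2, 0, 0]; VV[3]=max(VV[3],msg_vec) then VV[3][3]++ -> VV[3]=[1, 2, 0, 2]
Event 5: LOCAL 2: VV[2][2]++ -> VV[2]=[0, 0, 1, 0]
Event 6: SEND 1->2: VV[1][1]++ -> VV[1]=[1, 3, 0, 0], msg_vec=[1, 3, 0, 0]; VV[2]=max(VV[2],msg_vec) then VV[2][2]++ -> VV[2]=[1, 3, 2, 0]
Event 2 stamp: [2, 0, 0, 0]
Event 4 stamp: [1, 2, 0, 0]
[2, 0, 0, 0] <= [1, 2, 0, 0]? False
[1, 2, 0, 0] <= [2, 0, 0, 0]? False
Relation: concurrent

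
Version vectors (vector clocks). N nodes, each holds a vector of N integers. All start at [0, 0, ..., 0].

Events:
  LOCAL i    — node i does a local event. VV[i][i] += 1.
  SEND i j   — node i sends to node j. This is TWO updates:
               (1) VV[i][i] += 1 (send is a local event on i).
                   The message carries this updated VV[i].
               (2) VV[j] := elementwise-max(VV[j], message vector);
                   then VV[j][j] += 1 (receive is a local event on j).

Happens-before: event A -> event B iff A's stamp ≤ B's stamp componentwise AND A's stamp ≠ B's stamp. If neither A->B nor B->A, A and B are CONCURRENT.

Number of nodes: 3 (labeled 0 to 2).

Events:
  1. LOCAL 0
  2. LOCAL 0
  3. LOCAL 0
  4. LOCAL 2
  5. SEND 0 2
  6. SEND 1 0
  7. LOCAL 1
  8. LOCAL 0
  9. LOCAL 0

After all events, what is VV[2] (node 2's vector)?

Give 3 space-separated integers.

Answer: 4 0 2

Derivation:
Initial: VV[0]=[0, 0, 0]
Initial: VV[1]=[0, 0, 0]
Initial: VV[2]=[0, 0, 0]
Event 1: LOCAL 0: VV[0][0]++ -> VV[0]=[1, 0, 0]
Event 2: LOCAL 0: VV[0][0]++ -> VV[0]=[2, 0, 0]
Event 3: LOCAL 0: VV[0][0]++ -> VV[0]=[3, 0, 0]
Event 4: LOCAL 2: VV[2][2]++ -> VV[2]=[0, 0, 1]
Event 5: SEND 0->2: VV[0][0]++ -> VV[0]=[4, 0, 0], msg_vec=[4, 0, 0]; VV[2]=max(VV[2],msg_vec) then VV[2][2]++ -> VV[2]=[4, 0, 2]
Event 6: SEND 1->0: VV[1][1]++ -> VV[1]=[0, 1, 0], msg_vec=[0, 1, 0]; VV[0]=max(VV[0],msg_vec) then VV[0][0]++ -> VV[0]=[5, 1, 0]
Event 7: LOCAL 1: VV[1][1]++ -> VV[1]=[0, 2, 0]
Event 8: LOCAL 0: VV[0][0]++ -> VV[0]=[6, 1, 0]
Event 9: LOCAL 0: VV[0][0]++ -> VV[0]=[7, 1, 0]
Final vectors: VV[0]=[7, 1, 0]; VV[1]=[0, 2, 0]; VV[2]=[4, 0, 2]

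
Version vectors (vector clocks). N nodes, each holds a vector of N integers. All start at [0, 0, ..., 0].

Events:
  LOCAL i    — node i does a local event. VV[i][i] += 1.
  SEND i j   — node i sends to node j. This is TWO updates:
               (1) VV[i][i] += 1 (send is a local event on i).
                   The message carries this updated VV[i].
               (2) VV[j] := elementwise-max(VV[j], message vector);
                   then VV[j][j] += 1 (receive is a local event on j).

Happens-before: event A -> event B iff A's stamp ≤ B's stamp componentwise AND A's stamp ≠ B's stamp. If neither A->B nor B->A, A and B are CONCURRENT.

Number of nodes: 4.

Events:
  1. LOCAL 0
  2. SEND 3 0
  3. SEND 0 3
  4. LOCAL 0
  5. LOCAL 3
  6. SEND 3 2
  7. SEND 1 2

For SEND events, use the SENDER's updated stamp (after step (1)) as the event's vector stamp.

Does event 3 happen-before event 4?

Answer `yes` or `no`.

Answer: yes

Derivation:
Initial: VV[0]=[0, 0, 0, 0]
Initial: VV[1]=[0, 0, 0, 0]
Initial: VV[2]=[0, 0, 0, 0]
Initial: VV[3]=[0, 0, 0, 0]
Event 1: LOCAL 0: VV[0][0]++ -> VV[0]=[1, 0, 0, 0]
Event 2: SEND 3->0: VV[3][3]++ -> VV[3]=[0, 0, 0, 1], msg_vec=[0, 0, 0, 1]; VV[0]=max(VV[0],msg_vec) then VV[0][0]++ -> VV[0]=[2, 0, 0, 1]
Event 3: SEND 0->3: VV[0][0]++ -> VV[0]=[3, 0, 0, 1], msg_vec=[3, 0, 0, 1]; VV[3]=max(VV[3],msg_vec) then VV[3][3]++ -> VV[3]=[3, 0, 0, 2]
Event 4: LOCAL 0: VV[0][0]++ -> VV[0]=[4, 0, 0, 1]
Event 5: LOCAL 3: VV[3][3]++ -> VV[3]=[3, 0, 0, 3]
Event 6: SEND 3->2: VV[3][3]++ -> VV[3]=[3, 0, 0, 4], msg_vec=[3, 0, 0, 4]; VV[2]=max(VV[2],msg_vec) then VV[2][2]++ -> VV[2]=[3, 0, 1, 4]
Event 7: SEND 1->2: VV[1][1]++ -> VV[1]=[0, 1, 0, 0], msg_vec=[0, 1, 0, 0]; VV[2]=max(VV[2],msg_vec) then VV[2][2]++ -> VV[2]=[3, 1, 2, 4]
Event 3 stamp: [3, 0, 0, 1]
Event 4 stamp: [4, 0, 0, 1]
[3, 0, 0, 1] <= [4, 0, 0, 1]? True. Equal? False. Happens-before: True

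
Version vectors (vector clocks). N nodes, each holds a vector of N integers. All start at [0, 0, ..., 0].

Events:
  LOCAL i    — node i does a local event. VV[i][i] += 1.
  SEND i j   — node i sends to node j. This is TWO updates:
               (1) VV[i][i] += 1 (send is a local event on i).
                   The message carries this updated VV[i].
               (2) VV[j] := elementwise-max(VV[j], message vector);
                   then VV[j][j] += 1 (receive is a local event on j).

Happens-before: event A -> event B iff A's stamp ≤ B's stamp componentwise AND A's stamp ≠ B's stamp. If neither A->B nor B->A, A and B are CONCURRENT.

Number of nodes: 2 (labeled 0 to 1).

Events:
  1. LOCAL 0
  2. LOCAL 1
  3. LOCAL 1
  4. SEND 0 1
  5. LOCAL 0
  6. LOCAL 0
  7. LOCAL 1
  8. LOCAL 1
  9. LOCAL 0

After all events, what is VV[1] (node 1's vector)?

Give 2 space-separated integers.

Answer: 2 5

Derivation:
Initial: VV[0]=[0, 0]
Initial: VV[1]=[0, 0]
Event 1: LOCAL 0: VV[0][0]++ -> VV[0]=[1, 0]
Event 2: LOCAL 1: VV[1][1]++ -> VV[1]=[0, 1]
Event 3: LOCAL 1: VV[1][1]++ -> VV[1]=[0, 2]
Event 4: SEND 0->1: VV[0][0]++ -> VV[0]=[2, 0], msg_vec=[2, 0]; VV[1]=max(VV[1],msg_vec) then VV[1][1]++ -> VV[1]=[2, 3]
Event 5: LOCAL 0: VV[0][0]++ -> VV[0]=[3, 0]
Event 6: LOCAL 0: VV[0][0]++ -> VV[0]=[4, 0]
Event 7: LOCAL 1: VV[1][1]++ -> VV[1]=[2, 4]
Event 8: LOCAL 1: VV[1][1]++ -> VV[1]=[2, 5]
Event 9: LOCAL 0: VV[0][0]++ -> VV[0]=[5, 0]
Final vectors: VV[0]=[5, 0]; VV[1]=[2, 5]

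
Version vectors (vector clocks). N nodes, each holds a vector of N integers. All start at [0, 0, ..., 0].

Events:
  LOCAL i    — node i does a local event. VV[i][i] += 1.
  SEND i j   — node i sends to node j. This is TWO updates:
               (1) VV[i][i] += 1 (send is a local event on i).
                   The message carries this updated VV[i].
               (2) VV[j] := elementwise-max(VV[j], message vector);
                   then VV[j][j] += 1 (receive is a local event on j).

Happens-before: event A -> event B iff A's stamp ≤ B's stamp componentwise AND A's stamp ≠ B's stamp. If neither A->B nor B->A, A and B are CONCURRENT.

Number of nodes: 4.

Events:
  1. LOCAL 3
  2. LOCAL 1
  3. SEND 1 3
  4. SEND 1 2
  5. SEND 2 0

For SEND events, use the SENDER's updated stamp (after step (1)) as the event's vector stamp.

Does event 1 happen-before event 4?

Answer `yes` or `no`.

Answer: no

Derivation:
Initial: VV[0]=[0, 0, 0, 0]
Initial: VV[1]=[0, 0, 0, 0]
Initial: VV[2]=[0, 0, 0, 0]
Initial: VV[3]=[0, 0, 0, 0]
Event 1: LOCAL 3: VV[3][3]++ -> VV[3]=[0, 0, 0, 1]
Event 2: LOCAL 1: VV[1][1]++ -> VV[1]=[0, 1, 0, 0]
Event 3: SEND 1->3: VV[1][1]++ -> VV[1]=[0, 2, 0, 0], msg_vec=[0, 2, 0, 0]; VV[3]=max(VV[3],msg_vec) then VV[3][3]++ -> VV[3]=[0, 2, 0, 2]
Event 4: SEND 1->2: VV[1][1]++ -> VV[1]=[0, 3, 0, 0], msg_vec=[0, 3, 0, 0]; VV[2]=max(VV[2],msg_vec) then VV[2][2]++ -> VV[2]=[0, 3, 1, 0]
Event 5: SEND 2->0: VV[2][2]++ -> VV[2]=[0, 3, 2, 0], msg_vec=[0, 3, 2, 0]; VV[0]=max(VV[0],msg_vec) then VV[0][0]++ -> VV[0]=[1, 3, 2, 0]
Event 1 stamp: [0, 0, 0, 1]
Event 4 stamp: [0, 3, 0, 0]
[0, 0, 0, 1] <= [0, 3, 0, 0]? False. Equal? False. Happens-before: False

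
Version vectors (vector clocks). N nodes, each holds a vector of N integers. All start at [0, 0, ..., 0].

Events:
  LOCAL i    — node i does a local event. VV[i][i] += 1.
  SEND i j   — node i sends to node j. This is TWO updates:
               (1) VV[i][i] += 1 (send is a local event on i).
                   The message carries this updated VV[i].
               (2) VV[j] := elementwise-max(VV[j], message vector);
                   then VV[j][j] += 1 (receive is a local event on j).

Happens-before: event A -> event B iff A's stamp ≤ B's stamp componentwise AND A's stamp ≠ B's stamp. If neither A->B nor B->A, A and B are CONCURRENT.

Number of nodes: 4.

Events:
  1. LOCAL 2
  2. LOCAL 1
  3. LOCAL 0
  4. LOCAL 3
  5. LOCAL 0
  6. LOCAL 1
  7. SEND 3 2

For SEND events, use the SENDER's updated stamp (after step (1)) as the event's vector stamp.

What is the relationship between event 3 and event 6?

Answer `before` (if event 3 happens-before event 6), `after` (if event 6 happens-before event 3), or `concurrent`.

Answer: concurrent

Derivation:
Initial: VV[0]=[0, 0, 0, 0]
Initial: VV[1]=[0, 0, 0, 0]
Initial: VV[2]=[0, 0, 0, 0]
Initial: VV[3]=[0, 0, 0, 0]
Event 1: LOCAL 2: VV[2][2]++ -> VV[2]=[0, 0, 1, 0]
Event 2: LOCAL 1: VV[1][1]++ -> VV[1]=[0, 1, 0, 0]
Event 3: LOCAL 0: VV[0][0]++ -> VV[0]=[1, 0, 0, 0]
Event 4: LOCAL 3: VV[3][3]++ -> VV[3]=[0, 0, 0, 1]
Event 5: LOCAL 0: VV[0][0]++ -> VV[0]=[2, 0, 0, 0]
Event 6: LOCAL 1: VV[1][1]++ -> VV[1]=[0, 2, 0, 0]
Event 7: SEND 3->2: VV[3][3]++ -> VV[3]=[0, 0, 0, 2], msg_vec=[0, 0, 0, 2]; VV[2]=max(VV[2],msg_vec) then VV[2][2]++ -> VV[2]=[0, 0, 2, 2]
Event 3 stamp: [1, 0, 0, 0]
Event 6 stamp: [0, 2, 0, 0]
[1, 0, 0, 0] <= [0, 2, 0, 0]? False
[0, 2, 0, 0] <= [1, 0, 0, 0]? False
Relation: concurrent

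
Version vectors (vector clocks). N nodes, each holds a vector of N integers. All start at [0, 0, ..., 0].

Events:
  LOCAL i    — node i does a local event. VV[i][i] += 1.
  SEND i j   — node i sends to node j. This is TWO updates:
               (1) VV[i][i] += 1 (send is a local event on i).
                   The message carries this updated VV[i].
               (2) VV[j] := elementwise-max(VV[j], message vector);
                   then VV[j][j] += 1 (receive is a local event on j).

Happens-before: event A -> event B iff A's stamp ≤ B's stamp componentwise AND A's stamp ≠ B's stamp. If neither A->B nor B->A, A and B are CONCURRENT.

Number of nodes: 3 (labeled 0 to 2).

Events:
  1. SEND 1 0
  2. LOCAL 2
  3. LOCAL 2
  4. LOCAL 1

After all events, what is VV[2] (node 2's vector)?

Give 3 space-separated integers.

Initial: VV[0]=[0, 0, 0]
Initial: VV[1]=[0, 0, 0]
Initial: VV[2]=[0, 0, 0]
Event 1: SEND 1->0: VV[1][1]++ -> VV[1]=[0, 1, 0], msg_vec=[0, 1, 0]; VV[0]=max(VV[0],msg_vec) then VV[0][0]++ -> VV[0]=[1, 1, 0]
Event 2: LOCAL 2: VV[2][2]++ -> VV[2]=[0, 0, 1]
Event 3: LOCAL 2: VV[2][2]++ -> VV[2]=[0, 0, 2]
Event 4: LOCAL 1: VV[1][1]++ -> VV[1]=[0, 2, 0]
Final vectors: VV[0]=[1, 1, 0]; VV[1]=[0, 2, 0]; VV[2]=[0, 0, 2]

Answer: 0 0 2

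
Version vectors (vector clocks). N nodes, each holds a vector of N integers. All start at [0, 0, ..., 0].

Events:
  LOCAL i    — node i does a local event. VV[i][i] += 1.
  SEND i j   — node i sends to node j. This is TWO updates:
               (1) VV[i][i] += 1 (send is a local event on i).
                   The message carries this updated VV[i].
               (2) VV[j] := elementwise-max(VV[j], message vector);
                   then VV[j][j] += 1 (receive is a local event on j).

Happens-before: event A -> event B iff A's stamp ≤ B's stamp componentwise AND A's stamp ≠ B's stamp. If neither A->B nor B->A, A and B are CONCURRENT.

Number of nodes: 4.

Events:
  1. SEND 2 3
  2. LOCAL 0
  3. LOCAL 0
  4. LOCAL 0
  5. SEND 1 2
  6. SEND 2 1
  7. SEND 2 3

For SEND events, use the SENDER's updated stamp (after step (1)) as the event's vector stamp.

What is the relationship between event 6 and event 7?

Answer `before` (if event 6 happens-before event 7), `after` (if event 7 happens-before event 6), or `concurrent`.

Answer: before

Derivation:
Initial: VV[0]=[0, 0, 0, 0]
Initial: VV[1]=[0, 0, 0, 0]
Initial: VV[2]=[0, 0, 0, 0]
Initial: VV[3]=[0, 0, 0, 0]
Event 1: SEND 2->3: VV[2][2]++ -> VV[2]=[0, 0, 1, 0], msg_vec=[0, 0, 1, 0]; VV[3]=max(VV[3],msg_vec) then VV[3][3]++ -> VV[3]=[0, 0, 1, 1]
Event 2: LOCAL 0: VV[0][0]++ -> VV[0]=[1, 0, 0, 0]
Event 3: LOCAL 0: VV[0][0]++ -> VV[0]=[2, 0, 0, 0]
Event 4: LOCAL 0: VV[0][0]++ -> VV[0]=[3, 0, 0, 0]
Event 5: SEND 1->2: VV[1][1]++ -> VV[1]=[0, 1, 0, 0], msg_vec=[0, 1, 0, 0]; VV[2]=max(VV[2],msg_vec) then VV[2][2]++ -> VV[2]=[0, 1, 2, 0]
Event 6: SEND 2->1: VV[2][2]++ -> VV[2]=[0, 1, 3, 0], msg_vec=[0, 1, 3, 0]; VV[1]=max(VV[1],msg_vec) then VV[1][1]++ -> VV[1]=[0, 2, 3, 0]
Event 7: SEND 2->3: VV[2][2]++ -> VV[2]=[0, 1, 4, 0], msg_vec=[0, 1, 4, 0]; VV[3]=max(VV[3],msg_vec) then VV[3][3]++ -> VV[3]=[0, 1, 4, 2]
Event 6 stamp: [0, 1, 3, 0]
Event 7 stamp: [0, 1, 4, 0]
[0, 1, 3, 0] <= [0, 1, 4, 0]? True
[0, 1, 4, 0] <= [0, 1, 3, 0]? False
Relation: before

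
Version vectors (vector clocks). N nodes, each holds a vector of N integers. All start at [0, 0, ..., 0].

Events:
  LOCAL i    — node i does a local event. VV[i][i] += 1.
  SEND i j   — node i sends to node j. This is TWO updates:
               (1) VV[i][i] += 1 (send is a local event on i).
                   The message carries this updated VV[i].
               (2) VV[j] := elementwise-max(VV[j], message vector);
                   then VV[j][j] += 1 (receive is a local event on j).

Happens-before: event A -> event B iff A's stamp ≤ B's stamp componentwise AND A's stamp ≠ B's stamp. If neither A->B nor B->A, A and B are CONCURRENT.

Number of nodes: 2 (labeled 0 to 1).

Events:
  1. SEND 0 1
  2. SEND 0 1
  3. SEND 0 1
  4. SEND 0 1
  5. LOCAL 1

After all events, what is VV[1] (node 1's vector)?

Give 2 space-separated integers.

Answer: 4 5

Derivation:
Initial: VV[0]=[0, 0]
Initial: VV[1]=[0, 0]
Event 1: SEND 0->1: VV[0][0]++ -> VV[0]=[1, 0], msg_vec=[1, 0]; VV[1]=max(VV[1],msg_vec) then VV[1][1]++ -> VV[1]=[1, 1]
Event 2: SEND 0->1: VV[0][0]++ -> VV[0]=[2, 0], msg_vec=[2, 0]; VV[1]=max(VV[1],msg_vec) then VV[1][1]++ -> VV[1]=[2, 2]
Event 3: SEND 0->1: VV[0][0]++ -> VV[0]=[3, 0], msg_vec=[3, 0]; VV[1]=max(VV[1],msg_vec) then VV[1][1]++ -> VV[1]=[3, 3]
Event 4: SEND 0->1: VV[0][0]++ -> VV[0]=[4, 0], msg_vec=[4, 0]; VV[1]=max(VV[1],msg_vec) then VV[1][1]++ -> VV[1]=[4, 4]
Event 5: LOCAL 1: VV[1][1]++ -> VV[1]=[4, 5]
Final vectors: VV[0]=[4, 0]; VV[1]=[4, 5]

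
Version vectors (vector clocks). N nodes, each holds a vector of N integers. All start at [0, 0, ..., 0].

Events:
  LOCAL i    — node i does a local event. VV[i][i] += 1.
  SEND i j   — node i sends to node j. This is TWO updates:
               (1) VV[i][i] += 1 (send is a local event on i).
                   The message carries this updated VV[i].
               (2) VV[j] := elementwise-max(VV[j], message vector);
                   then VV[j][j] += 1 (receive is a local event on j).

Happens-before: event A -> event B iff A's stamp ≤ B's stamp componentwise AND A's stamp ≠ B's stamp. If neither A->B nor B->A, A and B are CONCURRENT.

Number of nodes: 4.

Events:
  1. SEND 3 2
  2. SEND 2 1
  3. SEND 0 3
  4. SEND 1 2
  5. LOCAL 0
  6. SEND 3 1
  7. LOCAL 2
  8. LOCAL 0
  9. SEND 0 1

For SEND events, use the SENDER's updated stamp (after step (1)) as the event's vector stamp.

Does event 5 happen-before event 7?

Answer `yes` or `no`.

Answer: no

Derivation:
Initial: VV[0]=[0, 0, 0, 0]
Initial: VV[1]=[0, 0, 0, 0]
Initial: VV[2]=[0, 0, 0, 0]
Initial: VV[3]=[0, 0, 0, 0]
Event 1: SEND 3->2: VV[3][3]++ -> VV[3]=[0, 0, 0, 1], msg_vec=[0, 0, 0, 1]; VV[2]=max(VV[2],msg_vec) then VV[2][2]++ -> VV[2]=[0, 0, 1, 1]
Event 2: SEND 2->1: VV[2][2]++ -> VV[2]=[0, 0, 2, 1], msg_vec=[0, 0, 2, 1]; VV[1]=max(VV[1],msg_vec) then VV[1][1]++ -> VV[1]=[0, 1, 2, 1]
Event 3: SEND 0->3: VV[0][0]++ -> VV[0]=[1, 0, 0, 0], msg_vec=[1, 0, 0, 0]; VV[3]=max(VV[3],msg_vec) then VV[3][3]++ -> VV[3]=[1, 0, 0, 2]
Event 4: SEND 1->2: VV[1][1]++ -> VV[1]=[0, 2, 2, 1], msg_vec=[0, 2, 2, 1]; VV[2]=max(VV[2],msg_vec) then VV[2][2]++ -> VV[2]=[0, 2, 3, 1]
Event 5: LOCAL 0: VV[0][0]++ -> VV[0]=[2, 0, 0, 0]
Event 6: SEND 3->1: VV[3][3]++ -> VV[3]=[1, 0, 0, 3], msg_vec=[1, 0, 0, 3]; VV[1]=max(VV[1],msg_vec) then VV[1][1]++ -> VV[1]=[1, 3, 2, 3]
Event 7: LOCAL 2: VV[2][2]++ -> VV[2]=[0, 2, 4, 1]
Event 8: LOCAL 0: VV[0][0]++ -> VV[0]=[3, 0, 0, 0]
Event 9: SEND 0->1: VV[0][0]++ -> VV[0]=[4, 0, 0, 0], msg_vec=[4, 0, 0, 0]; VV[1]=max(VV[1],msg_vec) then VV[1][1]++ -> VV[1]=[4, 4, 2, 3]
Event 5 stamp: [2, 0, 0, 0]
Event 7 stamp: [0, 2, 4, 1]
[2, 0, 0, 0] <= [0, 2, 4, 1]? False. Equal? False. Happens-before: False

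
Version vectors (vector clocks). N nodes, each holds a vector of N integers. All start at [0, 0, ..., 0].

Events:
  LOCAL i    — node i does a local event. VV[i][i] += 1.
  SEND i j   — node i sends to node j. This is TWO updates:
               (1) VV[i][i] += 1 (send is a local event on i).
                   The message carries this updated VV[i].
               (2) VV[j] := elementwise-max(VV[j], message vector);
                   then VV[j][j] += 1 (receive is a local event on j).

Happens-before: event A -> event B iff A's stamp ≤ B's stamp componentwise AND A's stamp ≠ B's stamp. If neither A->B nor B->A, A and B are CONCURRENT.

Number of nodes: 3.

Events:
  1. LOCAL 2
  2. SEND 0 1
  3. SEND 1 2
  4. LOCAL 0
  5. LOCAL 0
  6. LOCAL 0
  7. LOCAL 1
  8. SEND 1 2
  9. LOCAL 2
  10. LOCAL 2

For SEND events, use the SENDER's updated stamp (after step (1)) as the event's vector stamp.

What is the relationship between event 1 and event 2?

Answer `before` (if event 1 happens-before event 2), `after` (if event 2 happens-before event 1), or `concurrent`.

Answer: concurrent

Derivation:
Initial: VV[0]=[0, 0, 0]
Initial: VV[1]=[0, 0, 0]
Initial: VV[2]=[0, 0, 0]
Event 1: LOCAL 2: VV[2][2]++ -> VV[2]=[0, 0, 1]
Event 2: SEND 0->1: VV[0][0]++ -> VV[0]=[1, 0, 0], msg_vec=[1, 0, 0]; VV[1]=max(VV[1],msg_vec) then VV[1][1]++ -> VV[1]=[1, 1, 0]
Event 3: SEND 1->2: VV[1][1]++ -> VV[1]=[1, 2, 0], msg_vec=[1, 2, 0]; VV[2]=max(VV[2],msg_vec) then VV[2][2]++ -> VV[2]=[1, 2, 2]
Event 4: LOCAL 0: VV[0][0]++ -> VV[0]=[2, 0, 0]
Event 5: LOCAL 0: VV[0][0]++ -> VV[0]=[3, 0, 0]
Event 6: LOCAL 0: VV[0][0]++ -> VV[0]=[4, 0, 0]
Event 7: LOCAL 1: VV[1][1]++ -> VV[1]=[1, 3, 0]
Event 8: SEND 1->2: VV[1][1]++ -> VV[1]=[1, 4, 0], msg_vec=[1, 4, 0]; VV[2]=max(VV[2],msg_vec) then VV[2][2]++ -> VV[2]=[1, 4, 3]
Event 9: LOCAL 2: VV[2][2]++ -> VV[2]=[1, 4, 4]
Event 10: LOCAL 2: VV[2][2]++ -> VV[2]=[1, 4, 5]
Event 1 stamp: [0, 0, 1]
Event 2 stamp: [1, 0, 0]
[0, 0, 1] <= [1, 0, 0]? False
[1, 0, 0] <= [0, 0, 1]? False
Relation: concurrent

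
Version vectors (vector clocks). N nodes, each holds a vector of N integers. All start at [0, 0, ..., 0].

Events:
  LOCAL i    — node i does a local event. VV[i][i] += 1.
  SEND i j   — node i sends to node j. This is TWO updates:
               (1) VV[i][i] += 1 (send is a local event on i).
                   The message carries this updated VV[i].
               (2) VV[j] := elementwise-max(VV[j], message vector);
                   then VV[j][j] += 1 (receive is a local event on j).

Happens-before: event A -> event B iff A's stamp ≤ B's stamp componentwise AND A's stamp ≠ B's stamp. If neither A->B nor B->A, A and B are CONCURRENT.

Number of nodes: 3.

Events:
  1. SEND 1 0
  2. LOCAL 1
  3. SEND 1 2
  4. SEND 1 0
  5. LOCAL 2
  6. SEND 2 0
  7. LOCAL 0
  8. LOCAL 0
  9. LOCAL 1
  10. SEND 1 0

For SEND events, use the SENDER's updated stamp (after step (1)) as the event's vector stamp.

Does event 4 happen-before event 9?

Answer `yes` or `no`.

Initial: VV[0]=[0, 0, 0]
Initial: VV[1]=[0, 0, 0]
Initial: VV[2]=[0, 0, 0]
Event 1: SEND 1->0: VV[1][1]++ -> VV[1]=[0, 1, 0], msg_vec=[0, 1, 0]; VV[0]=max(VV[0],msg_vec) then VV[0][0]++ -> VV[0]=[1, 1, 0]
Event 2: LOCAL 1: VV[1][1]++ -> VV[1]=[0, 2, 0]
Event 3: SEND 1->2: VV[1][1]++ -> VV[1]=[0, 3, 0], msg_vec=[0, 3, 0]; VV[2]=max(VV[2],msg_vec) then VV[2][2]++ -> VV[2]=[0, 3, 1]
Event 4: SEND 1->0: VV[1][1]++ -> VV[1]=[0, 4, 0], msg_vec=[0, 4, 0]; VV[0]=max(VV[0],msg_vec) then VV[0][0]++ -> VV[0]=[2, 4, 0]
Event 5: LOCAL 2: VV[2][2]++ -> VV[2]=[0, 3, 2]
Event 6: SEND 2->0: VV[2][2]++ -> VV[2]=[0, 3, 3], msg_vec=[0, 3, 3]; VV[0]=max(VV[0],msg_vec) then VV[0][0]++ -> VV[0]=[3, 4, 3]
Event 7: LOCAL 0: VV[0][0]++ -> VV[0]=[4, 4, 3]
Event 8: LOCAL 0: VV[0][0]++ -> VV[0]=[5, 4, 3]
Event 9: LOCAL 1: VV[1][1]++ -> VV[1]=[0, 5, 0]
Event 10: SEND 1->0: VV[1][1]++ -> VV[1]=[0, 6, 0], msg_vec=[0, 6, 0]; VV[0]=max(VV[0],msg_vec) then VV[0][0]++ -> VV[0]=[6, 6, 3]
Event 4 stamp: [0, 4, 0]
Event 9 stamp: [0, 5, 0]
[0, 4, 0] <= [0, 5, 0]? True. Equal? False. Happens-before: True

Answer: yes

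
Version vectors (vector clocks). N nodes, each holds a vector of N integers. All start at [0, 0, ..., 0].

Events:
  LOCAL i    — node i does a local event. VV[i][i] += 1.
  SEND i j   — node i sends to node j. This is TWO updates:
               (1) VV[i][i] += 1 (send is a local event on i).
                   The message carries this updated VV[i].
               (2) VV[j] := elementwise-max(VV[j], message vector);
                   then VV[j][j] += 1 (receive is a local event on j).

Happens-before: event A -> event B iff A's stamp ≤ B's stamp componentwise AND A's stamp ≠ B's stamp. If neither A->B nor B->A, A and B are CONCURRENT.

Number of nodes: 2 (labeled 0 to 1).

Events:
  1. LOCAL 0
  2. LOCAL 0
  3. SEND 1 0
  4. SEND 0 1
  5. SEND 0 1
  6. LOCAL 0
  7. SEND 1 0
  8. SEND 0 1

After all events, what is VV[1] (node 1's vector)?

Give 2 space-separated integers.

Initial: VV[0]=[0, 0]
Initial: VV[1]=[0, 0]
Event 1: LOCAL 0: VV[0][0]++ -> VV[0]=[1, 0]
Event 2: LOCAL 0: VV[0][0]++ -> VV[0]=[2, 0]
Event 3: SEND 1->0: VV[1][1]++ -> VV[1]=[0, 1], msg_vec=[0, 1]; VV[0]=max(VV[0],msg_vec) then VV[0][0]++ -> VV[0]=[3, 1]
Event 4: SEND 0->1: VV[0][0]++ -> VV[0]=[4, 1], msg_vec=[4, 1]; VV[1]=max(VV[1],msg_vec) then VV[1][1]++ -> VV[1]=[4, 2]
Event 5: SEND 0->1: VV[0][0]++ -> VV[0]=[5, 1], msg_vec=[5, 1]; VV[1]=max(VV[1],msg_vec) then VV[1][1]++ -> VV[1]=[5, 3]
Event 6: LOCAL 0: VV[0][0]++ -> VV[0]=[6, 1]
Event 7: SEND 1->0: VV[1][1]++ -> VV[1]=[5, 4], msg_vec=[5, 4]; VV[0]=max(VV[0],msg_vec) then VV[0][0]++ -> VV[0]=[7, 4]
Event 8: SEND 0->1: VV[0][0]++ -> VV[0]=[8, 4], msg_vec=[8, 4]; VV[1]=max(VV[1],msg_vec) then VV[1][1]++ -> VV[1]=[8, 5]
Final vectors: VV[0]=[8, 4]; VV[1]=[8, 5]

Answer: 8 5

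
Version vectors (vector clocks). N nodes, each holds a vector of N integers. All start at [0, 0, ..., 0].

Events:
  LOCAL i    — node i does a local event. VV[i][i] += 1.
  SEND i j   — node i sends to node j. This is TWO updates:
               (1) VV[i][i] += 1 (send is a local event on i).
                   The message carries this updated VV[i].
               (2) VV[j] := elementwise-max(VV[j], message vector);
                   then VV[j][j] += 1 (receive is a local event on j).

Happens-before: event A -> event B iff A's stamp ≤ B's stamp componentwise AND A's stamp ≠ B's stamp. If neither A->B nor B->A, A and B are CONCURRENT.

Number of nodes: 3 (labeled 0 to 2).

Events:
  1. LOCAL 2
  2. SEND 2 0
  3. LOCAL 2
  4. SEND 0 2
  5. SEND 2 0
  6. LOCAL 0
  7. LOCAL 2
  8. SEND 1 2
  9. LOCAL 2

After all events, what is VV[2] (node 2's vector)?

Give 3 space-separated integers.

Answer: 2 1 8

Derivation:
Initial: VV[0]=[0, 0, 0]
Initial: VV[1]=[0, 0, 0]
Initial: VV[2]=[0, 0, 0]
Event 1: LOCAL 2: VV[2][2]++ -> VV[2]=[0, 0, 1]
Event 2: SEND 2->0: VV[2][2]++ -> VV[2]=[0, 0, 2], msg_vec=[0, 0, 2]; VV[0]=max(VV[0],msg_vec) then VV[0][0]++ -> VV[0]=[1, 0, 2]
Event 3: LOCAL 2: VV[2][2]++ -> VV[2]=[0, 0, 3]
Event 4: SEND 0->2: VV[0][0]++ -> VV[0]=[2, 0, 2], msg_vec=[2, 0, 2]; VV[2]=max(VV[2],msg_vec) then VV[2][2]++ -> VV[2]=[2, 0, 4]
Event 5: SEND 2->0: VV[2][2]++ -> VV[2]=[2, 0, 5], msg_vec=[2, 0, 5]; VV[0]=max(VV[0],msg_vec) then VV[0][0]++ -> VV[0]=[3, 0, 5]
Event 6: LOCAL 0: VV[0][0]++ -> VV[0]=[4, 0, 5]
Event 7: LOCAL 2: VV[2][2]++ -> VV[2]=[2, 0, 6]
Event 8: SEND 1->2: VV[1][1]++ -> VV[1]=[0, 1, 0], msg_vec=[0, 1, 0]; VV[2]=max(VV[2],msg_vec) then VV[2][2]++ -> VV[2]=[2, 1, 7]
Event 9: LOCAL 2: VV[2][2]++ -> VV[2]=[2, 1, 8]
Final vectors: VV[0]=[4, 0, 5]; VV[1]=[0, 1, 0]; VV[2]=[2, 1, 8]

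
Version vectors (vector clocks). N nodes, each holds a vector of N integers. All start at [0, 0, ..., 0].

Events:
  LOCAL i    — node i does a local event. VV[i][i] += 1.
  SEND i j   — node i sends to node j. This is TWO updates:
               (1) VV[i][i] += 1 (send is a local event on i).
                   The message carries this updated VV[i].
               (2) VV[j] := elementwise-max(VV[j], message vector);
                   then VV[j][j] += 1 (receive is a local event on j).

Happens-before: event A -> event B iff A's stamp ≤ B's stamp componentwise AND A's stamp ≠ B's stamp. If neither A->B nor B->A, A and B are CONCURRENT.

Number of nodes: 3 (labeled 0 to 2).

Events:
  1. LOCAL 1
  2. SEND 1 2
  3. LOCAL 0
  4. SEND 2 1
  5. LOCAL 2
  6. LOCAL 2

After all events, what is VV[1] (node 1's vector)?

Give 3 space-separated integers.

Answer: 0 3 2

Derivation:
Initial: VV[0]=[0, 0, 0]
Initial: VV[1]=[0, 0, 0]
Initial: VV[2]=[0, 0, 0]
Event 1: LOCAL 1: VV[1][1]++ -> VV[1]=[0, 1, 0]
Event 2: SEND 1->2: VV[1][1]++ -> VV[1]=[0, 2, 0], msg_vec=[0, 2, 0]; VV[2]=max(VV[2],msg_vec) then VV[2][2]++ -> VV[2]=[0, 2, 1]
Event 3: LOCAL 0: VV[0][0]++ -> VV[0]=[1, 0, 0]
Event 4: SEND 2->1: VV[2][2]++ -> VV[2]=[0, 2, 2], msg_vec=[0, 2, 2]; VV[1]=max(VV[1],msg_vec) then VV[1][1]++ -> VV[1]=[0, 3, 2]
Event 5: LOCAL 2: VV[2][2]++ -> VV[2]=[0, 2, 3]
Event 6: LOCAL 2: VV[2][2]++ -> VV[2]=[0, 2, 4]
Final vectors: VV[0]=[1, 0, 0]; VV[1]=[0, 3, 2]; VV[2]=[0, 2, 4]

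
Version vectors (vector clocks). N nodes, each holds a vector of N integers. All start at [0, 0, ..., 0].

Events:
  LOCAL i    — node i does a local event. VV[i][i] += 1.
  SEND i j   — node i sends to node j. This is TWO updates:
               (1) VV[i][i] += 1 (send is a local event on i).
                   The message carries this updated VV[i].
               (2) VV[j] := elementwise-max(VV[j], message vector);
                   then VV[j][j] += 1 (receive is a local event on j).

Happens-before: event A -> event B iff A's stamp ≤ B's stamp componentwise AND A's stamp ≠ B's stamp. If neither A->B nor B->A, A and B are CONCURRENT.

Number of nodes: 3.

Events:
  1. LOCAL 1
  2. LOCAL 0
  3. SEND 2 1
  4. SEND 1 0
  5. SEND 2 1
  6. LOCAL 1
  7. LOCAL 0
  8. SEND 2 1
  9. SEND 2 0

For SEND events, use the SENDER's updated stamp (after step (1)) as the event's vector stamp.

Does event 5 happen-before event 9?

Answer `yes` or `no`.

Initial: VV[0]=[0, 0, 0]
Initial: VV[1]=[0, 0, 0]
Initial: VV[2]=[0, 0, 0]
Event 1: LOCAL 1: VV[1][1]++ -> VV[1]=[0, 1, 0]
Event 2: LOCAL 0: VV[0][0]++ -> VV[0]=[1, 0, 0]
Event 3: SEND 2->1: VV[2][2]++ -> VV[2]=[0, 0, 1], msg_vec=[0, 0, 1]; VV[1]=max(VV[1],msg_vec) then VV[1][1]++ -> VV[1]=[0, 2, 1]
Event 4: SEND 1->0: VV[1][1]++ -> VV[1]=[0, 3, 1], msg_vec=[0, 3, 1]; VV[0]=max(VV[0],msg_vec) then VV[0][0]++ -> VV[0]=[2, 3, 1]
Event 5: SEND 2->1: VV[2][2]++ -> VV[2]=[0, 0, 2], msg_vec=[0, 0, 2]; VV[1]=max(VV[1],msg_vec) then VV[1][1]++ -> VV[1]=[0, 4, 2]
Event 6: LOCAL 1: VV[1][1]++ -> VV[1]=[0, 5, 2]
Event 7: LOCAL 0: VV[0][0]++ -> VV[0]=[3, 3, 1]
Event 8: SEND 2->1: VV[2][2]++ -> VV[2]=[0, 0, 3], msg_vec=[0, 0, 3]; VV[1]=max(VV[1],msg_vec) then VV[1][1]++ -> VV[1]=[0, 6, 3]
Event 9: SEND 2->0: VV[2][2]++ -> VV[2]=[0, 0, 4], msg_vec=[0, 0, 4]; VV[0]=max(VV[0],msg_vec) then VV[0][0]++ -> VV[0]=[4, 3, 4]
Event 5 stamp: [0, 0, 2]
Event 9 stamp: [0, 0, 4]
[0, 0, 2] <= [0, 0, 4]? True. Equal? False. Happens-before: True

Answer: yes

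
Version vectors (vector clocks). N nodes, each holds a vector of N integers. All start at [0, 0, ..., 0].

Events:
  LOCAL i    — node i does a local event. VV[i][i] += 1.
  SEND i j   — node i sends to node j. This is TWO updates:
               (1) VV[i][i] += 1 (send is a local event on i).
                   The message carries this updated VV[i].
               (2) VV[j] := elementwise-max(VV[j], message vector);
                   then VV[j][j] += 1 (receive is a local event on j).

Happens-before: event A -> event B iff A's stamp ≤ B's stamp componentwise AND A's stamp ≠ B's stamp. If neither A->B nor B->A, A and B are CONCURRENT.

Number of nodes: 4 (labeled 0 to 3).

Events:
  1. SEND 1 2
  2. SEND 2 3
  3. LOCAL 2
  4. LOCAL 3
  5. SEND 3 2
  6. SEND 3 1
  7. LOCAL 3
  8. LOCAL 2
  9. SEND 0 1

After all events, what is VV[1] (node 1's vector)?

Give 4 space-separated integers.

Answer: 1 3 2 4

Derivation:
Initial: VV[0]=[0, 0, 0, 0]
Initial: VV[1]=[0, 0, 0, 0]
Initial: VV[2]=[0, 0, 0, 0]
Initial: VV[3]=[0, 0, 0, 0]
Event 1: SEND 1->2: VV[1][1]++ -> VV[1]=[0, 1, 0, 0], msg_vec=[0, 1, 0, 0]; VV[2]=max(VV[2],msg_vec) then VV[2][2]++ -> VV[2]=[0, 1, 1, 0]
Event 2: SEND 2->3: VV[2][2]++ -> VV[2]=[0, 1, 2, 0], msg_vec=[0, 1, 2, 0]; VV[3]=max(VV[3],msg_vec) then VV[3][3]++ -> VV[3]=[0, 1, 2, 1]
Event 3: LOCAL 2: VV[2][2]++ -> VV[2]=[0, 1, 3, 0]
Event 4: LOCAL 3: VV[3][3]++ -> VV[3]=[0, 1, 2, 2]
Event 5: SEND 3->2: VV[3][3]++ -> VV[3]=[0, 1, 2, 3], msg_vec=[0, 1, 2, 3]; VV[2]=max(VV[2],msg_vec) then VV[2][2]++ -> VV[2]=[0, 1, 4, 3]
Event 6: SEND 3->1: VV[3][3]++ -> VV[3]=[0, 1, 2, 4], msg_vec=[0, 1, 2, 4]; VV[1]=max(VV[1],msg_vec) then VV[1][1]++ -> VV[1]=[0, 2, 2, 4]
Event 7: LOCAL 3: VV[3][3]++ -> VV[3]=[0, 1, 2, 5]
Event 8: LOCAL 2: VV[2][2]++ -> VV[2]=[0, 1, 5, 3]
Event 9: SEND 0->1: VV[0][0]++ -> VV[0]=[1, 0, 0, 0], msg_vec=[1, 0, 0, 0]; VV[1]=max(VV[1],msg_vec) then VV[1][1]++ -> VV[1]=[1, 3, 2, 4]
Final vectors: VV[0]=[1, 0, 0, 0]; VV[1]=[1, 3, 2, 4]; VV[2]=[0, 1, 5, 3]; VV[3]=[0, 1, 2, 5]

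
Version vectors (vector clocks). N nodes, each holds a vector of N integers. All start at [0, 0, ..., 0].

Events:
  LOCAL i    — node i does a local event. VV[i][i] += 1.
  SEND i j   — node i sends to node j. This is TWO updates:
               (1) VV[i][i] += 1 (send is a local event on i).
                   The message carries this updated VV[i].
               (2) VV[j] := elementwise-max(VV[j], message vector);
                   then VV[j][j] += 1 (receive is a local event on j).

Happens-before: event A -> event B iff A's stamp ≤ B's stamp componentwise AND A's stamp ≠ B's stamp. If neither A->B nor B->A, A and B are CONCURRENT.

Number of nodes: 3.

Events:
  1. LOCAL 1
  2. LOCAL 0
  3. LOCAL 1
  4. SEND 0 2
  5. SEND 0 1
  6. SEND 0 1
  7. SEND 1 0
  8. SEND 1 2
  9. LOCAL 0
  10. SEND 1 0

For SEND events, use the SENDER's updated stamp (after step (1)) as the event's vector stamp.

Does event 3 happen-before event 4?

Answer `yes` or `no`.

Initial: VV[0]=[0, 0, 0]
Initial: VV[1]=[0, 0, 0]
Initial: VV[2]=[0, 0, 0]
Event 1: LOCAL 1: VV[1][1]++ -> VV[1]=[0, 1, 0]
Event 2: LOCAL 0: VV[0][0]++ -> VV[0]=[1, 0, 0]
Event 3: LOCAL 1: VV[1][1]++ -> VV[1]=[0, 2, 0]
Event 4: SEND 0->2: VV[0][0]++ -> VV[0]=[2, 0, 0], msg_vec=[2, 0, 0]; VV[2]=max(VV[2],msg_vec) then VV[2][2]++ -> VV[2]=[2, 0, 1]
Event 5: SEND 0->1: VV[0][0]++ -> VV[0]=[3, 0, 0], msg_vec=[3, 0, 0]; VV[1]=max(VV[1],msg_vec) then VV[1][1]++ -> VV[1]=[3, 3, 0]
Event 6: SEND 0->1: VV[0][0]++ -> VV[0]=[4, 0, 0], msg_vec=[4, 0, 0]; VV[1]=max(VV[1],msg_vec) then VV[1][1]++ -> VV[1]=[4, 4, 0]
Event 7: SEND 1->0: VV[1][1]++ -> VV[1]=[4, 5, 0], msg_vec=[4, 5, 0]; VV[0]=max(VV[0],msg_vec) then VV[0][0]++ -> VV[0]=[5, 5, 0]
Event 8: SEND 1->2: VV[1][1]++ -> VV[1]=[4, 6, 0], msg_vec=[4, 6, 0]; VV[2]=max(VV[2],msg_vec) then VV[2][2]++ -> VV[2]=[4, 6, 2]
Event 9: LOCAL 0: VV[0][0]++ -> VV[0]=[6, 5, 0]
Event 10: SEND 1->0: VV[1][1]++ -> VV[1]=[4, 7, 0], msg_vec=[4, 7, 0]; VV[0]=max(VV[0],msg_vec) then VV[0][0]++ -> VV[0]=[7, 7, 0]
Event 3 stamp: [0, 2, 0]
Event 4 stamp: [2, 0, 0]
[0, 2, 0] <= [2, 0, 0]? False. Equal? False. Happens-before: False

Answer: no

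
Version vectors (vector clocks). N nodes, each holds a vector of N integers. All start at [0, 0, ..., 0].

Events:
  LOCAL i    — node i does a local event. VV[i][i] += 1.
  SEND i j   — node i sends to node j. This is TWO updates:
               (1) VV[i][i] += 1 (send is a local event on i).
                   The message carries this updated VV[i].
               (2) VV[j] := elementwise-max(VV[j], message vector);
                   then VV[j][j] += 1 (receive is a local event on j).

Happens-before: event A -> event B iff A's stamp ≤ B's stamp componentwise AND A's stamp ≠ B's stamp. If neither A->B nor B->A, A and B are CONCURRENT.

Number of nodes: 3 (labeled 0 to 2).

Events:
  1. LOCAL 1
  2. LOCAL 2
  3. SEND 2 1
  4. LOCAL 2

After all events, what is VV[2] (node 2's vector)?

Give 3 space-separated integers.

Initial: VV[0]=[0, 0, 0]
Initial: VV[1]=[0, 0, 0]
Initial: VV[2]=[0, 0, 0]
Event 1: LOCAL 1: VV[1][1]++ -> VV[1]=[0, 1, 0]
Event 2: LOCAL 2: VV[2][2]++ -> VV[2]=[0, 0, 1]
Event 3: SEND 2->1: VV[2][2]++ -> VV[2]=[0, 0, 2], msg_vec=[0, 0, 2]; VV[1]=max(VV[1],msg_vec) then VV[1][1]++ -> VV[1]=[0, 2, 2]
Event 4: LOCAL 2: VV[2][2]++ -> VV[2]=[0, 0, 3]
Final vectors: VV[0]=[0, 0, 0]; VV[1]=[0, 2, 2]; VV[2]=[0, 0, 3]

Answer: 0 0 3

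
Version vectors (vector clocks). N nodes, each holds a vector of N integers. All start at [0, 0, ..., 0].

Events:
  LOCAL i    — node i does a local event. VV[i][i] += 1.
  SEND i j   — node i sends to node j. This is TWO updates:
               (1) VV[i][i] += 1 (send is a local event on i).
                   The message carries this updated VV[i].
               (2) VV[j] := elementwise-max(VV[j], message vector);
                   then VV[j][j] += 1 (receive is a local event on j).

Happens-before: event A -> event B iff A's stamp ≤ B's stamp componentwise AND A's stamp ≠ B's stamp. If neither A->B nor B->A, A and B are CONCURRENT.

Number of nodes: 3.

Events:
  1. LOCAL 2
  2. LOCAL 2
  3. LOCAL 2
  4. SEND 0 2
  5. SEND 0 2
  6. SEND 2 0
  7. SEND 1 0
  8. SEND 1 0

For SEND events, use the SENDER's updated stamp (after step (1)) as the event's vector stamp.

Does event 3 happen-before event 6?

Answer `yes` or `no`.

Initial: VV[0]=[0, 0, 0]
Initial: VV[1]=[0, 0, 0]
Initial: VV[2]=[0, 0, 0]
Event 1: LOCAL 2: VV[2][2]++ -> VV[2]=[0, 0, 1]
Event 2: LOCAL 2: VV[2][2]++ -> VV[2]=[0, 0, 2]
Event 3: LOCAL 2: VV[2][2]++ -> VV[2]=[0, 0, 3]
Event 4: SEND 0->2: VV[0][0]++ -> VV[0]=[1, 0, 0], msg_vec=[1, 0, 0]; VV[2]=max(VV[2],msg_vec) then VV[2][2]++ -> VV[2]=[1, 0, 4]
Event 5: SEND 0->2: VV[0][0]++ -> VV[0]=[2, 0, 0], msg_vec=[2, 0, 0]; VV[2]=max(VV[2],msg_vec) then VV[2][2]++ -> VV[2]=[2, 0, 5]
Event 6: SEND 2->0: VV[2][2]++ -> VV[2]=[2, 0, 6], msg_vec=[2, 0, 6]; VV[0]=max(VV[0],msg_vec) then VV[0][0]++ -> VV[0]=[3, 0, 6]
Event 7: SEND 1->0: VV[1][1]++ -> VV[1]=[0, 1, 0], msg_vec=[0, 1, 0]; VV[0]=max(VV[0],msg_vec) then VV[0][0]++ -> VV[0]=[4, 1, 6]
Event 8: SEND 1->0: VV[1][1]++ -> VV[1]=[0, 2, 0], msg_vec=[0, 2, 0]; VV[0]=max(VV[0],msg_vec) then VV[0][0]++ -> VV[0]=[5, 2, 6]
Event 3 stamp: [0, 0, 3]
Event 6 stamp: [2, 0, 6]
[0, 0, 3] <= [2, 0, 6]? True. Equal? False. Happens-before: True

Answer: yes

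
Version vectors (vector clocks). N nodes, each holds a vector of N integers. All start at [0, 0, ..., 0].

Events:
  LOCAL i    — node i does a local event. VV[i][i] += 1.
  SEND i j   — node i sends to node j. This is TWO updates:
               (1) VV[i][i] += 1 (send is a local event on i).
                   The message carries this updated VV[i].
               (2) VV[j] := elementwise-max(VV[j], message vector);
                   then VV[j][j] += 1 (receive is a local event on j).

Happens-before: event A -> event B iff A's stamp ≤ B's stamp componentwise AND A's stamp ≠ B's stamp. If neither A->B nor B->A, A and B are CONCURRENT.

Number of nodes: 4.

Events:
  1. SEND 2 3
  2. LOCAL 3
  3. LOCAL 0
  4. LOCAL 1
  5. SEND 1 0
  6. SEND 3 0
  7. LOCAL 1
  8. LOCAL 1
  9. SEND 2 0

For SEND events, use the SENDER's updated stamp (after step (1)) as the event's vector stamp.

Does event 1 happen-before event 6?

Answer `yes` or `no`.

Initial: VV[0]=[0, 0, 0, 0]
Initial: VV[1]=[0, 0, 0, 0]
Initial: VV[2]=[0, 0, 0, 0]
Initial: VV[3]=[0, 0, 0, 0]
Event 1: SEND 2->3: VV[2][2]++ -> VV[2]=[0, 0, 1, 0], msg_vec=[0, 0, 1, 0]; VV[3]=max(VV[3],msg_vec) then VV[3][3]++ -> VV[3]=[0, 0, 1, 1]
Event 2: LOCAL 3: VV[3][3]++ -> VV[3]=[0, 0, 1, 2]
Event 3: LOCAL 0: VV[0][0]++ -> VV[0]=[1, 0, 0, 0]
Event 4: LOCAL 1: VV[1][1]++ -> VV[1]=[0, 1, 0, 0]
Event 5: SEND 1->0: VV[1][1]++ -> VV[1]=[0, 2, 0, 0], msg_vec=[0, 2, 0, 0]; VV[0]=max(VV[0],msg_vec) then VV[0][0]++ -> VV[0]=[2, 2, 0, 0]
Event 6: SEND 3->0: VV[3][3]++ -> VV[3]=[0, 0, 1, 3], msg_vec=[0, 0, 1, 3]; VV[0]=max(VV[0],msg_vec) then VV[0][0]++ -> VV[0]=[3, 2, 1, 3]
Event 7: LOCAL 1: VV[1][1]++ -> VV[1]=[0, 3, 0, 0]
Event 8: LOCAL 1: VV[1][1]++ -> VV[1]=[0, 4, 0, 0]
Event 9: SEND 2->0: VV[2][2]++ -> VV[2]=[0, 0, 2, 0], msg_vec=[0, 0, 2, 0]; VV[0]=max(VV[0],msg_vec) then VV[0][0]++ -> VV[0]=[4, 2, 2, 3]
Event 1 stamp: [0, 0, 1, 0]
Event 6 stamp: [0, 0, 1, 3]
[0, 0, 1, 0] <= [0, 0, 1, 3]? True. Equal? False. Happens-before: True

Answer: yes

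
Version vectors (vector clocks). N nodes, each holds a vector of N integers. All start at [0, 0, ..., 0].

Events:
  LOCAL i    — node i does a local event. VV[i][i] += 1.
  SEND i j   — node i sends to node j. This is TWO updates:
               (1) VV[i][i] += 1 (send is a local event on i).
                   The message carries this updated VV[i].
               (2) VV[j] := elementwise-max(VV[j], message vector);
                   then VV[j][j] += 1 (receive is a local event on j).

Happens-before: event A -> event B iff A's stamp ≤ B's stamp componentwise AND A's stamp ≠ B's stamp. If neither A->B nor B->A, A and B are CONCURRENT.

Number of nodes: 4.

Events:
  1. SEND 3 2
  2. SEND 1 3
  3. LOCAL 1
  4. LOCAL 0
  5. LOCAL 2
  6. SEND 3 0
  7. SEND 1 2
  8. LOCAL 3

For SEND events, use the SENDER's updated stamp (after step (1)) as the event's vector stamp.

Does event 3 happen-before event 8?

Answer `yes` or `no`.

Answer: no

Derivation:
Initial: VV[0]=[0, 0, 0, 0]
Initial: VV[1]=[0, 0, 0, 0]
Initial: VV[2]=[0, 0, 0, 0]
Initial: VV[3]=[0, 0, 0, 0]
Event 1: SEND 3->2: VV[3][3]++ -> VV[3]=[0, 0, 0, 1], msg_vec=[0, 0, 0, 1]; VV[2]=max(VV[2],msg_vec) then VV[2][2]++ -> VV[2]=[0, 0, 1, 1]
Event 2: SEND 1->3: VV[1][1]++ -> VV[1]=[0, 1, 0, 0], msg_vec=[0, 1, 0, 0]; VV[3]=max(VV[3],msg_vec) then VV[3][3]++ -> VV[3]=[0, 1, 0, 2]
Event 3: LOCAL 1: VV[1][1]++ -> VV[1]=[0, 2, 0, 0]
Event 4: LOCAL 0: VV[0][0]++ -> VV[0]=[1, 0, 0, 0]
Event 5: LOCAL 2: VV[2][2]++ -> VV[2]=[0, 0, 2, 1]
Event 6: SEND 3->0: VV[3][3]++ -> VV[3]=[0, 1, 0, 3], msg_vec=[0, 1, 0, 3]; VV[0]=max(VV[0],msg_vec) then VV[0][0]++ -> VV[0]=[2, 1, 0, 3]
Event 7: SEND 1->2: VV[1][1]++ -> VV[1]=[0, 3, 0, 0], msg_vec=[0, 3, 0, 0]; VV[2]=max(VV[2],msg_vec) then VV[2][2]++ -> VV[2]=[0, 3, 3, 1]
Event 8: LOCAL 3: VV[3][3]++ -> VV[3]=[0, 1, 0, 4]
Event 3 stamp: [0, 2, 0, 0]
Event 8 stamp: [0, 1, 0, 4]
[0, 2, 0, 0] <= [0, 1, 0, 4]? False. Equal? False. Happens-before: False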